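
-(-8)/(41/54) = 432/41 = 10.54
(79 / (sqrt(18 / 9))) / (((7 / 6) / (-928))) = -219936 * sqrt(2) / 7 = -44433.78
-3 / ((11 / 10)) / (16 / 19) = -285 / 88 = -3.24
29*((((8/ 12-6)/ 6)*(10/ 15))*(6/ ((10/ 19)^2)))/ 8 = -46.53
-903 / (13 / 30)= -27090 / 13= -2083.85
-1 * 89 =-89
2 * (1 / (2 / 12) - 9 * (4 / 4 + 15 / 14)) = -177 / 7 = -25.29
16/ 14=8/ 7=1.14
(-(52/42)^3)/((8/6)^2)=-2197/2058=-1.07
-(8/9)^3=-512/729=-0.70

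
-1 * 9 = -9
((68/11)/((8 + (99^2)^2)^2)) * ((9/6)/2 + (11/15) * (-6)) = -1241/507509666467808455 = -0.00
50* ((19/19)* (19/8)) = 475/4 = 118.75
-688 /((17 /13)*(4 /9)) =-20124 /17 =-1183.76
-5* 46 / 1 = -230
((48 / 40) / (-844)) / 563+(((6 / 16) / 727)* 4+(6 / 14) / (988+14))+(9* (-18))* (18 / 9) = -324.00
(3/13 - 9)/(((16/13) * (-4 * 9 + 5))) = 57/248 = 0.23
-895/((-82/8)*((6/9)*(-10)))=-537/41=-13.10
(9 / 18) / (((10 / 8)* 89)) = 2 / 445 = 0.00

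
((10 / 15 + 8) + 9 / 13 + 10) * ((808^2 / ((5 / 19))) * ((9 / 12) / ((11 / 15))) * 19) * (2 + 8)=1334560106400 / 143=9332588156.64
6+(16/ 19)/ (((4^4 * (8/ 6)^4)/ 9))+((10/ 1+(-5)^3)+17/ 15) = -125908297/ 1167360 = -107.86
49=49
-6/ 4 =-3/ 2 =-1.50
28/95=0.29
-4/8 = -1/2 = -0.50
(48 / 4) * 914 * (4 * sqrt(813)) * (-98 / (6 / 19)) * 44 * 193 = -115618104448 * sqrt(813) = -3296636916602.86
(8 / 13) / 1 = 8 / 13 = 0.62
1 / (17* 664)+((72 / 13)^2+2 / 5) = 296401149 / 9538360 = 31.07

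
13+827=840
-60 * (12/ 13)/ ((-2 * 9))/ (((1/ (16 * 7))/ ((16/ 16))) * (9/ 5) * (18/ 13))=11200/ 81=138.27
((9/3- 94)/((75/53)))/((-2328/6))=4823/29100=0.17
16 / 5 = 3.20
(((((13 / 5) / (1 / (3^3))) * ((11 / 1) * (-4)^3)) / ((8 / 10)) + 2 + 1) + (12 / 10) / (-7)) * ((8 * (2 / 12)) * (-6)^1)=17296488 / 35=494185.37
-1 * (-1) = 1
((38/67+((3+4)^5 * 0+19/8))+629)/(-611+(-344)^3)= -338721/21819592520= -0.00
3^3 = 27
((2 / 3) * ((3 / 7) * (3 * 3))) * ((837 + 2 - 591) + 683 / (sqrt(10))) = 6147 * sqrt(10) / 35 + 4464 / 7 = 1193.10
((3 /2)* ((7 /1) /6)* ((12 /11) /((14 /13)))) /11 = 39 /242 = 0.16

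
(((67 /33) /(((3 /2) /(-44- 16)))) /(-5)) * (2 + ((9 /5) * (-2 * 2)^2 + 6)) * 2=197248 /165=1195.44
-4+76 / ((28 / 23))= 409 / 7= 58.43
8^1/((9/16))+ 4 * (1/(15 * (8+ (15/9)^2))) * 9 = 63052/4365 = 14.44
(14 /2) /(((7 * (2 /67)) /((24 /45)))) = 17.87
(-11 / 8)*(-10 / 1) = 13.75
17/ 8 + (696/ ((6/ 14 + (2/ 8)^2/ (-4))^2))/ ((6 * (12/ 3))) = 47145153/ 273800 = 172.19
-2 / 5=-0.40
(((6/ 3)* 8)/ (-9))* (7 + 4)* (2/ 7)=-5.59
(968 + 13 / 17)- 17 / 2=32649 / 34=960.26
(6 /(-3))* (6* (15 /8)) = -45 /2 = -22.50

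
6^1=6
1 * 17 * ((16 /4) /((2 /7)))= 238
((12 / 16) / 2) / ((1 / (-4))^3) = -24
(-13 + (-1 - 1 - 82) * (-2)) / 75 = 31 / 15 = 2.07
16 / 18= 8 / 9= 0.89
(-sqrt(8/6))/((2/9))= -3 * sqrt(3)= -5.20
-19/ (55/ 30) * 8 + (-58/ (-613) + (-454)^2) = 1389281770/ 6743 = 206033.19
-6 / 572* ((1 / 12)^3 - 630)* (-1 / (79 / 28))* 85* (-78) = 647740205 / 41712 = 15528.87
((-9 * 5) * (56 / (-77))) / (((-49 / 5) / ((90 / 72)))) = -2250 / 539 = -4.17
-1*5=-5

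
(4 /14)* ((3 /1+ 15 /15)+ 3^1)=2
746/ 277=2.69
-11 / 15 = -0.73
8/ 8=1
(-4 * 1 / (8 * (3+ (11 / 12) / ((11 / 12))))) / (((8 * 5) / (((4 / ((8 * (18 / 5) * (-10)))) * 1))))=1 / 23040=0.00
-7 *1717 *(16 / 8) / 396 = -12019 / 198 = -60.70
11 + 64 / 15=229 / 15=15.27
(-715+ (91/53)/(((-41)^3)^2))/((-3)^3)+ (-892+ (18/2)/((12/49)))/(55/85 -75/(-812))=-78411904644628192613/69381053316666297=-1130.16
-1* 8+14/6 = -17/3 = -5.67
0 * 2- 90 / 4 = -22.50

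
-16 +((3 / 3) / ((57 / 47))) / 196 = -16.00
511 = 511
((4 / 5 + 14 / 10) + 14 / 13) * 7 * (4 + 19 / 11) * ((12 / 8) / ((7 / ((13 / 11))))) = 40257 / 1210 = 33.27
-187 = -187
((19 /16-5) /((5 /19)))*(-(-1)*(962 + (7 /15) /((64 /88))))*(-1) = 133884203 /9600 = 13946.27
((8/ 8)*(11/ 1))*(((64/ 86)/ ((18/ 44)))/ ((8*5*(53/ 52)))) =50336/ 102555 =0.49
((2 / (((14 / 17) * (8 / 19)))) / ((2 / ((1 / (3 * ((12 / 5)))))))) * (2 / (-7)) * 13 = -20995 / 14112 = -1.49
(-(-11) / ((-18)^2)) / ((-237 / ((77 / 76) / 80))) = -847 / 466871040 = -0.00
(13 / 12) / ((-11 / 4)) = -13 / 33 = -0.39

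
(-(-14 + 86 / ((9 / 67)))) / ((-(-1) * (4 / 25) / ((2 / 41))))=-70450 / 369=-190.92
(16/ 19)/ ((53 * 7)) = 16/ 7049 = 0.00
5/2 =2.50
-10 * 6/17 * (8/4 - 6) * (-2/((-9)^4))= -0.00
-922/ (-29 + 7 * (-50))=922/ 379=2.43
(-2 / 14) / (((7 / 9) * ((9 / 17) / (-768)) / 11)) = 143616 / 49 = 2930.94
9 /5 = 1.80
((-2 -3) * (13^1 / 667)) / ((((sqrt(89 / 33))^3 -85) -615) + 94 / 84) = 37417380 * sqrt(2937) / 2294630122899271 + 319973824170 / 2294630122899271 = 0.00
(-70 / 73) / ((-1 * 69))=70 / 5037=0.01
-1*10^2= -100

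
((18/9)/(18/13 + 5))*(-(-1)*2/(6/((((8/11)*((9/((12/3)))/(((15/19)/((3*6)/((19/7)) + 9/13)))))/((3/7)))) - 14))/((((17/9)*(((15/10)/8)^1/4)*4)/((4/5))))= -42142464/411863845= -0.10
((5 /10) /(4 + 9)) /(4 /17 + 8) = 17 /3640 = 0.00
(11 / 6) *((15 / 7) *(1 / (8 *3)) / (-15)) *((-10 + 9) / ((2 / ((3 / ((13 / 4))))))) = 11 / 2184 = 0.01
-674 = -674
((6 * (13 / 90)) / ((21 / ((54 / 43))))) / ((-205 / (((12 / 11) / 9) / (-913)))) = 104 / 3098516575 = 0.00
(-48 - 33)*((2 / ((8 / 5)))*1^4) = -405 / 4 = -101.25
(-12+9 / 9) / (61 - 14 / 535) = -5885 / 32621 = -0.18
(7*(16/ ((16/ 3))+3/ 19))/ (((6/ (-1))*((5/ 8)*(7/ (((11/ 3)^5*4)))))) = -10307264/ 4617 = -2232.46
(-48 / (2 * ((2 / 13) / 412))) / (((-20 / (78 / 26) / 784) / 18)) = 680254848 / 5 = 136050969.60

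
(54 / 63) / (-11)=-6 / 77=-0.08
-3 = -3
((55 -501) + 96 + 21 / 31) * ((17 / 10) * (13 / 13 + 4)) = -184093 / 62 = -2969.24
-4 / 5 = -0.80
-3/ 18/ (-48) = 1/ 288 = 0.00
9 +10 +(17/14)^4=813425/38416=21.17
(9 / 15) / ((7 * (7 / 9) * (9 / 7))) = 3 / 35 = 0.09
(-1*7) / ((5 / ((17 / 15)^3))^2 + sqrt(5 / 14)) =-134721578476406250 / 226473469071363989 + 4078355660608327*sqrt(70) / 1132367345356819945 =-0.56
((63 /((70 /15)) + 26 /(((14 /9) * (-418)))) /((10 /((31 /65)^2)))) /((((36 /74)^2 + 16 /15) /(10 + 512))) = 5071289852781 /41358241925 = 122.62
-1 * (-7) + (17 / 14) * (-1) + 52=809 / 14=57.79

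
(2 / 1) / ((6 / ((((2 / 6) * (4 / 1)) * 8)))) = 32 / 9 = 3.56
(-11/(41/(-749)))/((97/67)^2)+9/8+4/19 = 5700011499/58636888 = 97.21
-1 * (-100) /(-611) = -100 /611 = -0.16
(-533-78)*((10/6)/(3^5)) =-3055/729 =-4.19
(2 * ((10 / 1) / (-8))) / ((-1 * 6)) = 5 / 12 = 0.42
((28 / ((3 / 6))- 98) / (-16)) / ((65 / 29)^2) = 17661 / 33800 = 0.52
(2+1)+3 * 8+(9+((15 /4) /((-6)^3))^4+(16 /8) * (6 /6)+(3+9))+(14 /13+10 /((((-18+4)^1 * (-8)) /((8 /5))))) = 32066315017771 /626053349376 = 51.22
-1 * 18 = -18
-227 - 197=-424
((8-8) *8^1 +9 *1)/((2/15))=135/2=67.50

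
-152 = -152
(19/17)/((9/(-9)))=-19/17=-1.12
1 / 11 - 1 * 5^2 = -274 / 11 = -24.91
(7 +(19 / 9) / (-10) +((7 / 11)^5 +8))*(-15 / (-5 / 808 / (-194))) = -16919145546136 / 2415765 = -7003638.83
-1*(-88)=88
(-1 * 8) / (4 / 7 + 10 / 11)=-308 / 57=-5.40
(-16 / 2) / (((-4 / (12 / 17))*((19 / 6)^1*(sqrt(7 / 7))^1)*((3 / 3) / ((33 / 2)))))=2376 / 323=7.36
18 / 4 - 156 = -303 / 2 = -151.50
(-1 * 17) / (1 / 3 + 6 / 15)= -255 / 11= -23.18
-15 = -15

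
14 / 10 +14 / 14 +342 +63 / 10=3507 / 10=350.70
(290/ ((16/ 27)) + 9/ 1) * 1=3987/ 8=498.38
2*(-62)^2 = 7688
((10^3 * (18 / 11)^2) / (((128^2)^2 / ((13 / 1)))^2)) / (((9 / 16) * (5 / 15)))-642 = -10932769570418019321 / 17029236090994688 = -642.00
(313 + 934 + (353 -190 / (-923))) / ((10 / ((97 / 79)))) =14326803 / 72917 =196.48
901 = 901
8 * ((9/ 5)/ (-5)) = -72/ 25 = -2.88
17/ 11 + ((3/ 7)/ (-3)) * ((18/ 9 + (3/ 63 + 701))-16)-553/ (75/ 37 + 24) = -61171568/ 519057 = -117.85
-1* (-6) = 6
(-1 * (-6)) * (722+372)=6564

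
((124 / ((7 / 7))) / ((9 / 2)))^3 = 15252992 / 729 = 20923.17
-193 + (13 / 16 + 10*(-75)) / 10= -42867 / 160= -267.92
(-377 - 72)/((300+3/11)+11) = -4939/3424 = -1.44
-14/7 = -2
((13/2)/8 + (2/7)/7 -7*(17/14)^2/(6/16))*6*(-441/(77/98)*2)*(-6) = -11855781/11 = -1077798.27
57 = 57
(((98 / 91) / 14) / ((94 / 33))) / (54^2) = 11 / 1187784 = 0.00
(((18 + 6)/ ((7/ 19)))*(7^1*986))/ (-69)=-149872/ 23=-6516.17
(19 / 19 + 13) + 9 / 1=23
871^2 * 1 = 758641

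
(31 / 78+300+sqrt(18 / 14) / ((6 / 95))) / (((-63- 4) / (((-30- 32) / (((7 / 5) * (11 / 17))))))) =250325 * sqrt(7) / 36113+61740685 / 201201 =325.20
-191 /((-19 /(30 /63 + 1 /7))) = 2483 /399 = 6.22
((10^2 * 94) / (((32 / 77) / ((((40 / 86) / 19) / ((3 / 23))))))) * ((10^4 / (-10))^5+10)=-3468208333333298651250 / 817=-4245053039575640944.00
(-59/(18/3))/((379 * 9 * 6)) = -59/122796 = -0.00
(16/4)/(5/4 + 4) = 16/21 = 0.76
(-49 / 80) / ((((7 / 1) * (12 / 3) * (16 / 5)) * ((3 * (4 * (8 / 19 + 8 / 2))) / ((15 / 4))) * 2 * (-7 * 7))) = 95 / 19267584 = 0.00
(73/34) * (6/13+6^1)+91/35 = 18203/1105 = 16.47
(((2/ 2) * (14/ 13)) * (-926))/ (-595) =1.68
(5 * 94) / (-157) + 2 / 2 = -313 / 157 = -1.99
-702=-702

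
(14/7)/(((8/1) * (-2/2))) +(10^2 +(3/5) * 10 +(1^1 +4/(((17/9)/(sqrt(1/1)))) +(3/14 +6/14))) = 52127/476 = 109.51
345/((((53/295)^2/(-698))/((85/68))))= -52391225625/5618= -9325600.86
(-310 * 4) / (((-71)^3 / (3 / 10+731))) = 12772 / 5041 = 2.53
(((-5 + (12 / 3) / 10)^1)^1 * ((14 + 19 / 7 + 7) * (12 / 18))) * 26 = -198536 / 105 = -1890.82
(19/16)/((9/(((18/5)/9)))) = 19/360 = 0.05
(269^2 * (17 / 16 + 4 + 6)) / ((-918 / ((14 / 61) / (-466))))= 0.43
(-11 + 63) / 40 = 13 / 10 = 1.30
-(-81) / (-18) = -9 / 2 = -4.50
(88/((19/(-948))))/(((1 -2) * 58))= 41712/551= 75.70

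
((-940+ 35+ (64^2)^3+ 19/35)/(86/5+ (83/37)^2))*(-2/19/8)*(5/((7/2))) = -58101444.85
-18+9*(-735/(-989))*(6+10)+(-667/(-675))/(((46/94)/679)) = 974722403/667575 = 1460.09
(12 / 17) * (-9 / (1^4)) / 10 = -0.64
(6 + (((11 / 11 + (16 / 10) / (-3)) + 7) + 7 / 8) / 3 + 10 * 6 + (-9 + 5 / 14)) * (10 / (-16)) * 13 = -1970111 / 4032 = -488.62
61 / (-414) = -61 / 414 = -0.15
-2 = -2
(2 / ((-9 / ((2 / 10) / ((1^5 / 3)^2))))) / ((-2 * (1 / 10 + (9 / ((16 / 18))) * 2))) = 4 / 407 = 0.01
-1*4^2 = -16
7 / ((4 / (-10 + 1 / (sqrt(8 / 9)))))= -35 / 2 + 21 * sqrt(2) / 16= -15.64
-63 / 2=-31.50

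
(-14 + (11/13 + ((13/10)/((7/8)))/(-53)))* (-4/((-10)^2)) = 317881/602875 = 0.53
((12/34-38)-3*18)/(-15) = 1558/255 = 6.11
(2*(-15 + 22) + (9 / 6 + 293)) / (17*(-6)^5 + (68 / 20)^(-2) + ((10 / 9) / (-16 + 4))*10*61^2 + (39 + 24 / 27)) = -4814451 / 2116132946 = -0.00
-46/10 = -23/5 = -4.60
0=0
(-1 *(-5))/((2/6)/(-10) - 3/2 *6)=-150/271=-0.55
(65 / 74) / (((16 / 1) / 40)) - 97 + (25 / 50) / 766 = -1343459 / 14171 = -94.80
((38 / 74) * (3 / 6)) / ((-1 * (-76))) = 1 / 296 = 0.00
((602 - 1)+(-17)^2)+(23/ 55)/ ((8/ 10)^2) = 156755/ 176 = 890.65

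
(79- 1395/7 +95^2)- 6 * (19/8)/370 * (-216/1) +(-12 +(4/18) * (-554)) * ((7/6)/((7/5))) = 307707406/34965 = 8800.44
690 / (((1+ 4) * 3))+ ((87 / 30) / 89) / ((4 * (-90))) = 14738371 / 320400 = 46.00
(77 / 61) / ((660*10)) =7 / 36600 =0.00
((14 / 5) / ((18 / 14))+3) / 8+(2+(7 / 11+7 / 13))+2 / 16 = 101597 / 25740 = 3.95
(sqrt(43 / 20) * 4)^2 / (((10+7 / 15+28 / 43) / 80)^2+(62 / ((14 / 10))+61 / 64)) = 641144448000 / 843517830187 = 0.76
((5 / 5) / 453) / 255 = 1 / 115515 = 0.00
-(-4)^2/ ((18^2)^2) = -1/ 6561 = -0.00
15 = 15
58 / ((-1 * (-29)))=2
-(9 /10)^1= -9 /10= -0.90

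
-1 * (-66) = 66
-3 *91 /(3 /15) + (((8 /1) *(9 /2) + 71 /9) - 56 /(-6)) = -1311.78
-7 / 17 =-0.41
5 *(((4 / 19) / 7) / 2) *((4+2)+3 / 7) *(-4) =-1800 / 931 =-1.93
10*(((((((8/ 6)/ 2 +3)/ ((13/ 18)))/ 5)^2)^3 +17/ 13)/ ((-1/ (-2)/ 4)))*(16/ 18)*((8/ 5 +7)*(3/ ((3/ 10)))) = 1995515413776128/ 135754003125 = 14699.50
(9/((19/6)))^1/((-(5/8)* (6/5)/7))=-504/19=-26.53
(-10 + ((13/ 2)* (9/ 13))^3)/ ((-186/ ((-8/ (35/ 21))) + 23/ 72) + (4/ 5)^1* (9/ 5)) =146025/ 72917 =2.00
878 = 878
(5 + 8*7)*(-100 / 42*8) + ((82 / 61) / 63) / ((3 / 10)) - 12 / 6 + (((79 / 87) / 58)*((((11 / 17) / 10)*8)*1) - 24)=-139849583408 / 117735795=-1187.83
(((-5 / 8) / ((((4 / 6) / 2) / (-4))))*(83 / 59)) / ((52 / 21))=26145 / 6136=4.26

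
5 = 5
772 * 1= 772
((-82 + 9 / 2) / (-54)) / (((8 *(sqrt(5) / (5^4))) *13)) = 19375 *sqrt(5) / 11232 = 3.86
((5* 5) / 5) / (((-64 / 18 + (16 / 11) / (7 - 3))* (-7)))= 495 / 2212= 0.22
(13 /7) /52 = 1 /28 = 0.04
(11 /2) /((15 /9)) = 33 /10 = 3.30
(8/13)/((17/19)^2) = 2888/3757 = 0.77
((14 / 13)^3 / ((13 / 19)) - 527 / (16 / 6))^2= 2001475491049609 / 52206766144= 38337.47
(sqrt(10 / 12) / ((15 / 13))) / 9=13 * sqrt(30) / 810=0.09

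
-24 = -24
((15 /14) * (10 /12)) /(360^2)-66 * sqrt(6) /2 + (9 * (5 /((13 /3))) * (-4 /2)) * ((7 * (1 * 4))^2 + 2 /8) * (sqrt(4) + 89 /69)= -2325658365781 /43400448-33 * sqrt(6)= -53666.88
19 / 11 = 1.73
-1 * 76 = -76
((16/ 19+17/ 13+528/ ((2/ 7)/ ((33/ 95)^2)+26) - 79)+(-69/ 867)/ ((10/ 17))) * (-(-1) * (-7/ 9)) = 463785374017/ 10215285210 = 45.40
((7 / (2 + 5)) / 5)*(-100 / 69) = -20 / 69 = -0.29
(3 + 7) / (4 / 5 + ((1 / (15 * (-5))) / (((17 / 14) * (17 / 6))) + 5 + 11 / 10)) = 144500 / 99649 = 1.45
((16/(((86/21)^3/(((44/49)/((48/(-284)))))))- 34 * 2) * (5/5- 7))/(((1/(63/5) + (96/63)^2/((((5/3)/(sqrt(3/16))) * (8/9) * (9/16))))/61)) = -777455861080500/560306739341 + 6823841157826560 * sqrt(3)/560306739341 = 19706.68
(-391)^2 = 152881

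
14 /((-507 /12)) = -56 /169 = -0.33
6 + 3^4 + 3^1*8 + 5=116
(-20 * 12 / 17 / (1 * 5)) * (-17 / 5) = 48 / 5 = 9.60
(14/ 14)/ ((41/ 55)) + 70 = 2925/ 41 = 71.34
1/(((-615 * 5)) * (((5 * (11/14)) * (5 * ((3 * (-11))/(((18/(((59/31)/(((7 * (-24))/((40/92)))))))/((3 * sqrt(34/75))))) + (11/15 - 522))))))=16490264 * sqrt(102)/149855492005538188775 + 261773464967616/8242052060304600382625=0.00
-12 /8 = -3 /2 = -1.50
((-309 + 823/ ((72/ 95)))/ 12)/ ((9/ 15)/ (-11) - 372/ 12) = -7205/ 3456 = -2.08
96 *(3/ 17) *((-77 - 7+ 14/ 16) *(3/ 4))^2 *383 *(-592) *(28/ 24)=-17417935584.93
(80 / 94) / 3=40 / 141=0.28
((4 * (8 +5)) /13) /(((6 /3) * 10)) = 0.20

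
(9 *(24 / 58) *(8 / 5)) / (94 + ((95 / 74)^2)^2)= 25908401664 / 420527371505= 0.06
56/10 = 28/5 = 5.60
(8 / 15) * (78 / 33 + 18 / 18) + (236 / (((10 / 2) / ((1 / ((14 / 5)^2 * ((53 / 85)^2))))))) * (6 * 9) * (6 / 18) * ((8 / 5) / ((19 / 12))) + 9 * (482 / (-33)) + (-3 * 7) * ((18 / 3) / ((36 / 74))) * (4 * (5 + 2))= -3063680499346 / 431504535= -7100.00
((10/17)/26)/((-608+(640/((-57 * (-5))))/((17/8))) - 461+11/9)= -855/40312454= -0.00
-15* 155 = -2325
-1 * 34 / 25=-34 / 25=-1.36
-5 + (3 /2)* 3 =-1 /2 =-0.50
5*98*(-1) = -490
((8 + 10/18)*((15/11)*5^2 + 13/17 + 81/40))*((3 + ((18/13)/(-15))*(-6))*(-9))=-446076939/44200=-10092.24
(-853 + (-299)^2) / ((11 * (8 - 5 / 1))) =29516 / 11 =2683.27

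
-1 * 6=-6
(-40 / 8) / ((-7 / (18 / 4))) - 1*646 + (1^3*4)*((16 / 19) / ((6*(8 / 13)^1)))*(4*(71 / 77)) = -5612837 / 8778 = -639.42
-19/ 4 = -4.75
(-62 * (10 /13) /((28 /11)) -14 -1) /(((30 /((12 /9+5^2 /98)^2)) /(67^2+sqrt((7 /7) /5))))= -300553466947 /23597028 -66953323 * sqrt(5) /117985140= -12738.19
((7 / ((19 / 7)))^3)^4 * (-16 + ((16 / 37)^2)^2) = -5732309687387182907948897040 / 4148108502031955365921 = -1381909.29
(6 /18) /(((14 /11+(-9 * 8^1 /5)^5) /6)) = -34375 /10642025101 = -0.00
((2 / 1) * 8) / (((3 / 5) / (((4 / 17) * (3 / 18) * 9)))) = 160 / 17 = 9.41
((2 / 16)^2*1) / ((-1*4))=-1 / 256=-0.00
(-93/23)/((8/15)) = -1395/184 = -7.58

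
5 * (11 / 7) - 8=-1 / 7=-0.14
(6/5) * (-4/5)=-24/25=-0.96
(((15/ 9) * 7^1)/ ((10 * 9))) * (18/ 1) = 2.33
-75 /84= -25 /28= -0.89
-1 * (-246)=246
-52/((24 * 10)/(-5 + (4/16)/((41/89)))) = 9503/9840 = 0.97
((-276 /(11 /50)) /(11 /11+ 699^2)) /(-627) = 2300 /561647999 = 0.00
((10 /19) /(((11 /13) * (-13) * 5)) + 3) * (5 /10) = 1.50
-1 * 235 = -235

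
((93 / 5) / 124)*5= 3 / 4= 0.75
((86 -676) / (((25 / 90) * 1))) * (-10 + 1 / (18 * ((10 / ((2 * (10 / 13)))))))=275884 / 13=21221.85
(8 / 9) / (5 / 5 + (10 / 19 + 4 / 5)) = 760 / 1989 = 0.38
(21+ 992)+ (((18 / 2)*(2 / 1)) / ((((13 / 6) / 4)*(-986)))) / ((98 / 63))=45445247 / 44863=1012.98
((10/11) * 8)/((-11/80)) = -6400/121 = -52.89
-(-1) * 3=3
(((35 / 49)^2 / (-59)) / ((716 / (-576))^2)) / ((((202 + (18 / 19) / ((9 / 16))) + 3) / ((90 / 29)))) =-295488000 / 3516347587291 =-0.00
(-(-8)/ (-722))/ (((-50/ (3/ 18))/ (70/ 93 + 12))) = 1186/ 2517975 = 0.00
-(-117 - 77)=194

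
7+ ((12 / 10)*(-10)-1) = -6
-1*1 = -1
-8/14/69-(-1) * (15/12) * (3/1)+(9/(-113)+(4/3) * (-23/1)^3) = -3540868207/218316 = -16219.00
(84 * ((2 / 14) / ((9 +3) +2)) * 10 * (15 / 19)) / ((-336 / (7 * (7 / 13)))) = -75 / 988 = -0.08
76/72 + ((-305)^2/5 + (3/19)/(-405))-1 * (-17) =95536273/5130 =18623.06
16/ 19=0.84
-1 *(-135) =135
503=503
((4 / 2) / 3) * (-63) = -42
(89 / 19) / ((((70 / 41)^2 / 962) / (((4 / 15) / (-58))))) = -71961929 / 10124625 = -7.11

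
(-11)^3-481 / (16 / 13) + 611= -17773 / 16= -1110.81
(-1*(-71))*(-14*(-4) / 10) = 397.60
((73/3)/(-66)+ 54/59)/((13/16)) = 51080/75933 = 0.67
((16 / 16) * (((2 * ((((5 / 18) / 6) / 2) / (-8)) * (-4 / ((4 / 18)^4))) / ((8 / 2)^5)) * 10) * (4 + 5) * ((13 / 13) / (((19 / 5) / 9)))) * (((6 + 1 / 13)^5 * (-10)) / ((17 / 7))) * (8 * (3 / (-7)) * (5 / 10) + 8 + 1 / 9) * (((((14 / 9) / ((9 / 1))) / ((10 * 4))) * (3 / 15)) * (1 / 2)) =-450711836043525 / 2418331615232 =-186.37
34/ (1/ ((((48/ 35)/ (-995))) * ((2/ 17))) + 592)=-3264/ 535193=-0.01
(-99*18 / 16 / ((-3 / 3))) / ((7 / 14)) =222.75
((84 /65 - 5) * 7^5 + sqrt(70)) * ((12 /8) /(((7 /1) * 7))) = -247989 /130 + 3 * sqrt(70) /98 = -1907.35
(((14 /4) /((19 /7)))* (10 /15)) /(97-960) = -49 /49191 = -0.00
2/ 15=0.13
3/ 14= 0.21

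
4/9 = 0.44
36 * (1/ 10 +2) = 378/ 5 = 75.60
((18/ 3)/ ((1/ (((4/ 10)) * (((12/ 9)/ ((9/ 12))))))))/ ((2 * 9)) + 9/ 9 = 167/ 135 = 1.24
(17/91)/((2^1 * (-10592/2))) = -17/963872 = -0.00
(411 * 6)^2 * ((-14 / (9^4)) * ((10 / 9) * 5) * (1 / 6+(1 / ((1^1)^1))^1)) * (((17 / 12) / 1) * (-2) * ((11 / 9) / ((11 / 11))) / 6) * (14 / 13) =120386242900 / 2302911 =52275.68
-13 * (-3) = 39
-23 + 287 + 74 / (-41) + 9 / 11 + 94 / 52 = 3105291 / 11726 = 264.82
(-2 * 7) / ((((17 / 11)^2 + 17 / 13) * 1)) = -11011 / 2907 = -3.79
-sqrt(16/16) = -1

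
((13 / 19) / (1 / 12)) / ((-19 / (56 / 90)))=-1456 / 5415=-0.27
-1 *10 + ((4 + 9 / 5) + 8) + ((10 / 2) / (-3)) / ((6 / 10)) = 46 / 45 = 1.02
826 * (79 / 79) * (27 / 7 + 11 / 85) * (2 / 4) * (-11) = -1539428 / 85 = -18110.92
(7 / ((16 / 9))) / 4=63 / 64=0.98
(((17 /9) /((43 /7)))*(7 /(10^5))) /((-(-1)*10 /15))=833 /25800000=0.00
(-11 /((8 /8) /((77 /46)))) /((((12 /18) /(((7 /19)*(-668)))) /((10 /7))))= 4243470 /437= 9710.46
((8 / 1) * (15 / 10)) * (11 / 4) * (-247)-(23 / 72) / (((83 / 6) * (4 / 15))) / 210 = -454630199 / 55776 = -8151.00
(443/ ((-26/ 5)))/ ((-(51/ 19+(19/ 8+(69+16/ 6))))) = 505020/ 454831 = 1.11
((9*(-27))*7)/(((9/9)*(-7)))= 243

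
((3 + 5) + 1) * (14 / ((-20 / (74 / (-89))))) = 2331 / 445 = 5.24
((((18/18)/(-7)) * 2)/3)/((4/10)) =-5/21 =-0.24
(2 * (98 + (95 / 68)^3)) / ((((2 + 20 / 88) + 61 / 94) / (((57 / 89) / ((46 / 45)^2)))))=1890000644204475 / 44026420878208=42.93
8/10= 0.80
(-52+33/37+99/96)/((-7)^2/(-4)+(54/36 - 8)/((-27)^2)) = 43223139/10581112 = 4.08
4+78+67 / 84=82.80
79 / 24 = 3.29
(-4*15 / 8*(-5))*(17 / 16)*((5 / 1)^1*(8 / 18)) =2125 / 24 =88.54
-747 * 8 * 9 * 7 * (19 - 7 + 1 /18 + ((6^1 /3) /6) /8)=-4554459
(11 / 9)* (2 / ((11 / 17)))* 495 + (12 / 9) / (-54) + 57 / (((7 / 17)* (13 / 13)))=1138765 / 567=2008.40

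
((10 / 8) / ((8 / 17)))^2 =7225 / 1024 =7.06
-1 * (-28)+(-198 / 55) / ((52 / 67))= 3037 / 130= 23.36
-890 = -890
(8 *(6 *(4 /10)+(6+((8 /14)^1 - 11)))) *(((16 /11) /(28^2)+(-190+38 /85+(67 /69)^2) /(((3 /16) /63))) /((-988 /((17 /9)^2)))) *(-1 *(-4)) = -44492419193113016 /2994923356425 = -14855.95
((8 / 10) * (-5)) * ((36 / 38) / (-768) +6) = -14589 / 608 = -24.00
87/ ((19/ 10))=870/ 19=45.79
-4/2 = -2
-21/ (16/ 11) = -231/ 16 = -14.44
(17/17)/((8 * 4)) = 1/32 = 0.03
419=419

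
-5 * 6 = -30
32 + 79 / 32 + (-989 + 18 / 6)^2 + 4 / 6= 93334189 / 96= 972231.14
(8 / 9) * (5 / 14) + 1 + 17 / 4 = 1403 / 252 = 5.57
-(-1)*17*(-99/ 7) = -1683/ 7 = -240.43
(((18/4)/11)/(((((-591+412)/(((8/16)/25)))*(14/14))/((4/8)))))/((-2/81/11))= 729/71600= 0.01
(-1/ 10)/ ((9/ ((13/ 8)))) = -13/ 720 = -0.02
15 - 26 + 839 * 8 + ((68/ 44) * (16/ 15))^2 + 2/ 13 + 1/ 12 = 9490788643/ 1415700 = 6703.95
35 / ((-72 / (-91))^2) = 289835 / 5184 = 55.91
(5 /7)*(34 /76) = 85 /266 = 0.32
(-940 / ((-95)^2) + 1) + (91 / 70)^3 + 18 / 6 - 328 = -116208483 / 361000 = -321.91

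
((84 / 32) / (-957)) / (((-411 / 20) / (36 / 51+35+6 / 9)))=64925 / 13373118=0.00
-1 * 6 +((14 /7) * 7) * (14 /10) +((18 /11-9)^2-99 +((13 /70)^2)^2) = -90571868119 /2905210000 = -31.18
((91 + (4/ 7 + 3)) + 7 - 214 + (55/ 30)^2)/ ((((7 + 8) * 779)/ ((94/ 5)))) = -0.18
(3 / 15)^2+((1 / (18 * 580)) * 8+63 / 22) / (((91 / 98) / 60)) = 57578341 / 311025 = 185.12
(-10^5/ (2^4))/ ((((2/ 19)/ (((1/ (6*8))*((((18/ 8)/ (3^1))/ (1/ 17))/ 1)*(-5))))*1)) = 5046875/ 64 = 78857.42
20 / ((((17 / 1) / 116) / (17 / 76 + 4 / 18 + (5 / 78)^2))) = 197200 / 3211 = 61.41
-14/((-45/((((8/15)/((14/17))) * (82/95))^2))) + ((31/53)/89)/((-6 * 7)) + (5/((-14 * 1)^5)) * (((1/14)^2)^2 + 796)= 798460123919786729683/8905543714764446400000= 0.09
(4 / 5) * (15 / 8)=3 / 2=1.50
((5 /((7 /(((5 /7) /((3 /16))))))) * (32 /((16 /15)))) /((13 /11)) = 44000 /637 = 69.07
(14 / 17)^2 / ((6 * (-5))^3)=-49 / 1950750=-0.00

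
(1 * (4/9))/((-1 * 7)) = -4/63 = -0.06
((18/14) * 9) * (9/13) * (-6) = -4374/91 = -48.07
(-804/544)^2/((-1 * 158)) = -40401/2922368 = -0.01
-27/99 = -3/11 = -0.27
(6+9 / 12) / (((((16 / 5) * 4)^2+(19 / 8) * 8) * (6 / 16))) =450 / 4571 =0.10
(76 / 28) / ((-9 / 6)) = -38 / 21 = -1.81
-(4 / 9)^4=-256 / 6561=-0.04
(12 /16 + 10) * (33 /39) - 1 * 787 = -40451 /52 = -777.90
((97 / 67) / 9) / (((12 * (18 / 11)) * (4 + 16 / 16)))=1067 / 651240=0.00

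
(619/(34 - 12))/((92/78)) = 24141/1012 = 23.85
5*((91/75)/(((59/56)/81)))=466.41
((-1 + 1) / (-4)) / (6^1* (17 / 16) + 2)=0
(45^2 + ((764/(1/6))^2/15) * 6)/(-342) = -4670693/190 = -24582.59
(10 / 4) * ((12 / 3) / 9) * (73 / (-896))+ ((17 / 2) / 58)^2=-0.07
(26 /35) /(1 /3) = 78 /35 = 2.23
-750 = -750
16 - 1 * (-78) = 94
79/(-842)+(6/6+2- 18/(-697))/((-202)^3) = -226926743741/2418627476296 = -0.09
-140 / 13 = -10.77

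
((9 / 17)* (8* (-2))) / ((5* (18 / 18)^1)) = -144 / 85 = -1.69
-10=-10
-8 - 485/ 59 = -16.22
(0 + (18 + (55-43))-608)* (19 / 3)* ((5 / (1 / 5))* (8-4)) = -1098200 / 3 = -366066.67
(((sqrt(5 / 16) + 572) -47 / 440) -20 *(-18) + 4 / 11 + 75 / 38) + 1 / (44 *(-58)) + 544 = sqrt(5) / 4 + 89595527 / 60610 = 1478.79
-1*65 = -65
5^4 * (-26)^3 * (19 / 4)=-52178750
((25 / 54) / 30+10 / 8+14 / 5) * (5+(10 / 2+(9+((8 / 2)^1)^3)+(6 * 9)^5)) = 1512030697351 / 810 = 1866704564.63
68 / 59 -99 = -5773 / 59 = -97.85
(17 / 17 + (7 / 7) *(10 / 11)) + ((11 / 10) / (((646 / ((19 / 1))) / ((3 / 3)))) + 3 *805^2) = 7270847761 / 3740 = 1944076.94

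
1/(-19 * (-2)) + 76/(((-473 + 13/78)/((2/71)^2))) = 14232005/543450046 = 0.03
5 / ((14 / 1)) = 5 / 14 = 0.36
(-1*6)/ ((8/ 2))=-1.50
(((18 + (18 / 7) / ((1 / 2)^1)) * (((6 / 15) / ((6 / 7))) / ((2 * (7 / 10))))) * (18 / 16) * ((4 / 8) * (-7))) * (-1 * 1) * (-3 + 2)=-243 / 8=-30.38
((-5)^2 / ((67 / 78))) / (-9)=-650 / 201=-3.23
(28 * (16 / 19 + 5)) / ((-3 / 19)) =-1036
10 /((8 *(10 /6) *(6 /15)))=15 /8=1.88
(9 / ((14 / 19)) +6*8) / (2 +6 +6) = 843 / 196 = 4.30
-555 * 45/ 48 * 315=-2622375/ 16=-163898.44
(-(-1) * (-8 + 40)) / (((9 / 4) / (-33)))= -1408 / 3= -469.33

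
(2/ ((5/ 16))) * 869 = 27808/ 5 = 5561.60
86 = 86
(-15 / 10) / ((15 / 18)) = -9 / 5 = -1.80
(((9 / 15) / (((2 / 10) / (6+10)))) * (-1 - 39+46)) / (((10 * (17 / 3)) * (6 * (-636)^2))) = 1 / 477530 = 0.00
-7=-7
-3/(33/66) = -6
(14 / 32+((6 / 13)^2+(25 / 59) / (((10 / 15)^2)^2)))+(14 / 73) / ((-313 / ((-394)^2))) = -168264717925 / 1822619032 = -92.32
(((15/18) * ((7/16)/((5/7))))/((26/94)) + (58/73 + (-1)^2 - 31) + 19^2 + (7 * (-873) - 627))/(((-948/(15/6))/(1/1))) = 2917314125/172733184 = 16.89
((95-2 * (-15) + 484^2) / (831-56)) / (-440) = -234381 / 341000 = -0.69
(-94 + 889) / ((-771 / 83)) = -21995 / 257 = -85.58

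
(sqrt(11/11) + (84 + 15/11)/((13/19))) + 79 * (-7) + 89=-48368/143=-338.24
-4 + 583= 579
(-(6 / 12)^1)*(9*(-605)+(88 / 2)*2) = 5357 / 2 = 2678.50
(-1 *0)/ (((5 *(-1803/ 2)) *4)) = 0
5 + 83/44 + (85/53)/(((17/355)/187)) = 14620759/2332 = 6269.62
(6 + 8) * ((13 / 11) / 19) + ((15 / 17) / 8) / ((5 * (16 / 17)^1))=23923 / 26752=0.89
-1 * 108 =-108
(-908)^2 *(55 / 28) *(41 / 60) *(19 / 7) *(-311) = -137322672311 / 147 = -934167838.85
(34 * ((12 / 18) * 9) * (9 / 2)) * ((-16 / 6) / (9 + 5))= -1224 / 7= -174.86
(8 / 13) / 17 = 8 / 221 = 0.04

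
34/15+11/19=811/285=2.85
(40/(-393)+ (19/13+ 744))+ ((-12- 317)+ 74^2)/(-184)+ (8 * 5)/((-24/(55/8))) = 705.93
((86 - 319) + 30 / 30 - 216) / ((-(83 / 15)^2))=100800 / 6889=14.63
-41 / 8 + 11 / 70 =-1391 / 280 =-4.97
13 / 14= 0.93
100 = 100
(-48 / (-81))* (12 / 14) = 32 / 63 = 0.51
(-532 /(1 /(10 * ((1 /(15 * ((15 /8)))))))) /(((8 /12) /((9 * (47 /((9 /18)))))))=-1200192 /5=-240038.40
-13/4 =-3.25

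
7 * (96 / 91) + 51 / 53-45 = -25254 / 689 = -36.65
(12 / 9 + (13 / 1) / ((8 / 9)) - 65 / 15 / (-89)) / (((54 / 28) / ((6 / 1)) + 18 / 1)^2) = 372302 / 7807347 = 0.05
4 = 4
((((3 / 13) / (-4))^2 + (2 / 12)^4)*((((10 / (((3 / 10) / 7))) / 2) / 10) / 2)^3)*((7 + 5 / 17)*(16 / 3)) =596777125 / 18849753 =31.66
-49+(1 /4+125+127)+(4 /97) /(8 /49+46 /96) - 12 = 112161387 /586268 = 191.31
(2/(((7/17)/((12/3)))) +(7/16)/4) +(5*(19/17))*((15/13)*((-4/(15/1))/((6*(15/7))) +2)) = 28781749/891072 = 32.30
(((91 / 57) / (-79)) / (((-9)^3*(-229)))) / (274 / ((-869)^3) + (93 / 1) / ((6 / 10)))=-107988023 / 138270920058911511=-0.00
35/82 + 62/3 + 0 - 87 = -16213/246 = -65.91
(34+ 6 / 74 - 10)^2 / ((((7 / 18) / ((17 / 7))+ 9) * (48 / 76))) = 769270689 / 7674614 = 100.24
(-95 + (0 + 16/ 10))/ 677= -467/ 3385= -0.14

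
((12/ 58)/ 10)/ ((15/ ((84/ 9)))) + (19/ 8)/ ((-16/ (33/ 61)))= -1145101/ 16982400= -0.07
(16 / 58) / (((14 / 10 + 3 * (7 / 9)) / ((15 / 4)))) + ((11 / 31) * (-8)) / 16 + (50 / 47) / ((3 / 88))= 31.31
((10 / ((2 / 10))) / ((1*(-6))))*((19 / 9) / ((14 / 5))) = -2375 / 378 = -6.28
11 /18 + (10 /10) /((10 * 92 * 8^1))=40489 /66240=0.61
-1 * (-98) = 98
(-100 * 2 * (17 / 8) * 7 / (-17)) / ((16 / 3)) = 525 / 16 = 32.81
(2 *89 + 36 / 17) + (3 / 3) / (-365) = 1117613 / 6205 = 180.11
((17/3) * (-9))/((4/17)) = -867/4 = -216.75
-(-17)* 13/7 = 221/7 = 31.57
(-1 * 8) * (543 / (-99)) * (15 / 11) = 7240 / 121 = 59.83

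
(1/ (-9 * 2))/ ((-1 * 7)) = 1/ 126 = 0.01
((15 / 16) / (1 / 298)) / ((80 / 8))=27.94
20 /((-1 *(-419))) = 20 /419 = 0.05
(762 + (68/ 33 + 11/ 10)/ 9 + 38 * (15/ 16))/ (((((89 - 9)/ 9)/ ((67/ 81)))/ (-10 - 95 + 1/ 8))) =-532896822841/ 68428800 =-7787.61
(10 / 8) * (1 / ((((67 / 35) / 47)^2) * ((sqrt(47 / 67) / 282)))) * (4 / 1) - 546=-546 + 81180750 * sqrt(3149) / 4489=1014275.79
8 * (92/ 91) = 736/ 91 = 8.09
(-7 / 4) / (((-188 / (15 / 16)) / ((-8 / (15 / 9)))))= -63 / 1504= -0.04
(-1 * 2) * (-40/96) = 5/6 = 0.83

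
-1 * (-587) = 587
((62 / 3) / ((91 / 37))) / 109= 2294 / 29757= 0.08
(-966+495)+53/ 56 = -26323/ 56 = -470.05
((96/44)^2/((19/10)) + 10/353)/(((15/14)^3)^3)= 8496938134107136/6239718594140625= 1.36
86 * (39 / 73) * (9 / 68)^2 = 135837 / 168776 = 0.80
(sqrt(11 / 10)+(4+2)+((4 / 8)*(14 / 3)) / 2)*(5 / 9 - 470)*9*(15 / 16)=-908375 / 32 - 12675*sqrt(110) / 32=-32540.99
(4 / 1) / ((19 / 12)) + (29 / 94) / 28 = 126887 / 50008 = 2.54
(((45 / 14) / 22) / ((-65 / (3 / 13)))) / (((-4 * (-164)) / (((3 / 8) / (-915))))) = 27 / 83316513280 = 0.00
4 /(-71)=-4 /71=-0.06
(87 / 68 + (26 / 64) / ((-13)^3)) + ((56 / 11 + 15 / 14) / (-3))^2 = 26975040511 / 4905796896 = 5.50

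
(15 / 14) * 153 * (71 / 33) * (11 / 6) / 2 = 18105 / 56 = 323.30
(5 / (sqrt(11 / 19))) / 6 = 5 * sqrt(209) / 66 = 1.10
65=65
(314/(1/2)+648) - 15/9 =3823/3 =1274.33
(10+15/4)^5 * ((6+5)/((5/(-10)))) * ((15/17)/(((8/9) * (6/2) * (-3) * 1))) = 83041921875/69632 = 1192582.75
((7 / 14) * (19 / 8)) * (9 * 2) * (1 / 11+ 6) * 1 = 11457 / 88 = 130.19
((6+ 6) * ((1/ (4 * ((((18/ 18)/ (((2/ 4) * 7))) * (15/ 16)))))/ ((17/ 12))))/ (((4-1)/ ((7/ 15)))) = 1568/ 1275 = 1.23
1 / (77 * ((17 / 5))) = 5 / 1309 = 0.00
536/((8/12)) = 804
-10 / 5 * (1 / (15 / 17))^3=-9826 / 3375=-2.91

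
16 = 16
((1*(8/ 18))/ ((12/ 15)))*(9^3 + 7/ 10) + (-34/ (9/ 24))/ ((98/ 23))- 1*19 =322027/ 882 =365.11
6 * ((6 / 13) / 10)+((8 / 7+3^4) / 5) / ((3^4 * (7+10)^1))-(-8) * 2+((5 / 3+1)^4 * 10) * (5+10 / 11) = 2300658323 / 765765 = 3004.39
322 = 322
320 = 320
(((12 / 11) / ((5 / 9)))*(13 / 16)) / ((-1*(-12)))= 117 / 880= 0.13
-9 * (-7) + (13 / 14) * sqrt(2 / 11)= 13 * sqrt(22) / 154 + 63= 63.40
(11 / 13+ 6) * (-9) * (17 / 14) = -13617 / 182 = -74.82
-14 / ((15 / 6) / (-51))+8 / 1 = 1468 / 5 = 293.60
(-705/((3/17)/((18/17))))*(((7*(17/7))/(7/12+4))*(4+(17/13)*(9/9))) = -11908296/143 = -83274.80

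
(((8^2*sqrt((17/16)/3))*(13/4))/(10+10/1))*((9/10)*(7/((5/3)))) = 819*sqrt(51)/250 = 23.40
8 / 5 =1.60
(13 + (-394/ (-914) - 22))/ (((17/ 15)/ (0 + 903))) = -6827.42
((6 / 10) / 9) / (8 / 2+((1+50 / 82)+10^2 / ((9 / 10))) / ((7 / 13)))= 123 / 393610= 0.00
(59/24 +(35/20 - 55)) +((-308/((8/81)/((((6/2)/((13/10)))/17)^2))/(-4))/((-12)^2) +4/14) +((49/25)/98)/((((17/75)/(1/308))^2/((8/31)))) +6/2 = -47.41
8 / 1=8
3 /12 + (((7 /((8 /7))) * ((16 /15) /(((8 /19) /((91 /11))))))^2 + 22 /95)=136379294719 /8276400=16478.09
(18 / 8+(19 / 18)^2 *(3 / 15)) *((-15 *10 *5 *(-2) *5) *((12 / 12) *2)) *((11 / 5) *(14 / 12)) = 7711550 / 81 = 95204.32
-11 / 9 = -1.22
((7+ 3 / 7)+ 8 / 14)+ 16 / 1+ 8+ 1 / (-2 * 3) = 31.83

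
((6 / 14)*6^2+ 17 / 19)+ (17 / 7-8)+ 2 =1696 / 133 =12.75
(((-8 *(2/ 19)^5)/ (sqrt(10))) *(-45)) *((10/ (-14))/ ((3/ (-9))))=17280 *sqrt(10)/ 17332693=0.00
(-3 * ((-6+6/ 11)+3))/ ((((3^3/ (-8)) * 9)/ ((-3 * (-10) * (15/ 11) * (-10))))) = 12000/ 121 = 99.17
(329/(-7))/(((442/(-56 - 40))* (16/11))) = 1551/221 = 7.02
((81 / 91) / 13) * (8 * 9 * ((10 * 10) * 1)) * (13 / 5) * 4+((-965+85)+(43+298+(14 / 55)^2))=1262988611 / 275275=4588.10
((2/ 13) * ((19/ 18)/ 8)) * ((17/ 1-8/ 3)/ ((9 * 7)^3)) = 817/ 702131976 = 0.00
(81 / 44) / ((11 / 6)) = 243 / 242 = 1.00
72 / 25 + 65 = 1697 / 25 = 67.88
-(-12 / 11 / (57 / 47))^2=-35344 / 43681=-0.81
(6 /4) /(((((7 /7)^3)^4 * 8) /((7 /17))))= 21 /272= 0.08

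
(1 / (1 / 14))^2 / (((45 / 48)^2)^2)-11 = 12288181 / 50625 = 242.73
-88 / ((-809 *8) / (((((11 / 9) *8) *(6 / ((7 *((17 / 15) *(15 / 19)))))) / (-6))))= -18392 / 866439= -0.02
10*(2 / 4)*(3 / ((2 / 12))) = 90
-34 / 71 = -0.48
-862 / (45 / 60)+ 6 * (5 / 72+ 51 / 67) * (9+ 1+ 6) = -214988 / 201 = -1069.59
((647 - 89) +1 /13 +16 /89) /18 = 71767 /2314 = 31.01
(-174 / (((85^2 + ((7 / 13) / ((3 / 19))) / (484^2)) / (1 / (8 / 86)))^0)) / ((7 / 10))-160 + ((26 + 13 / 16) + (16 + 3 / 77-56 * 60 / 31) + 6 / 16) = -18092775 / 38192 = -473.73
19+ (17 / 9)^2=1828 / 81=22.57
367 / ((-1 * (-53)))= 367 / 53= 6.92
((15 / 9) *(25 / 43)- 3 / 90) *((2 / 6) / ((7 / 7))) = 1207 / 3870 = 0.31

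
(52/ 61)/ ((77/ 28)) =208/ 671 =0.31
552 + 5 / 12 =6629 / 12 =552.42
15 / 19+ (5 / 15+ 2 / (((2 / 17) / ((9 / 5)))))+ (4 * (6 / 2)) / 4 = 9896 / 285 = 34.72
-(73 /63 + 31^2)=-60616 /63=-962.16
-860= -860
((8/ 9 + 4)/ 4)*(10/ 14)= 55/ 63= 0.87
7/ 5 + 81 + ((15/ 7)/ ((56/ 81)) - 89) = -6861/ 1960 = -3.50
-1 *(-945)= 945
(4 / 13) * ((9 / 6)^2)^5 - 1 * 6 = 11.74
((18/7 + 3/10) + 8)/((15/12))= 1522/175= 8.70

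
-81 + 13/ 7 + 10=-484/ 7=-69.14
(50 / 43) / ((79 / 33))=1650 / 3397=0.49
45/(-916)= -45/916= -0.05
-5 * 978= -4890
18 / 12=3 / 2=1.50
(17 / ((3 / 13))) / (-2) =-221 / 6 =-36.83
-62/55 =-1.13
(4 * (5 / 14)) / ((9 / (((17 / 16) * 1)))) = 85 / 504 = 0.17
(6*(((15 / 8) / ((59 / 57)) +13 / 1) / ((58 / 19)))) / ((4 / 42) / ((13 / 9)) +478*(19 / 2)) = 0.01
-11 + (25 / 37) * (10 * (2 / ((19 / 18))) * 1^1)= 1267 / 703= 1.80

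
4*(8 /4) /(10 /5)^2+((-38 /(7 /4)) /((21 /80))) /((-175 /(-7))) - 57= -42857 /735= -58.31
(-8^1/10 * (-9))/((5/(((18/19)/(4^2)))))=81/950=0.09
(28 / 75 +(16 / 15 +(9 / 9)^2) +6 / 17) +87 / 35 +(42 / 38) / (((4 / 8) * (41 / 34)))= 16481716 / 2317525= 7.11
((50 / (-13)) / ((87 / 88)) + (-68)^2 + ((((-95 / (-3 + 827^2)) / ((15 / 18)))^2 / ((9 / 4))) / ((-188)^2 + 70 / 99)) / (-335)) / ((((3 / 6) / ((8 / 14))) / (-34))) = -97412888250571275560624164064 / 542616848231436440854665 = -179524.26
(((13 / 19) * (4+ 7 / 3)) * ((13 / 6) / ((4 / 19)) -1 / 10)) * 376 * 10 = 1494506 / 9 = 166056.22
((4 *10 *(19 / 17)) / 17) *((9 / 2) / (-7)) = -3420 / 2023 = -1.69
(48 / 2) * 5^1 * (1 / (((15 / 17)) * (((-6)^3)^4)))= 17 / 272097792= 0.00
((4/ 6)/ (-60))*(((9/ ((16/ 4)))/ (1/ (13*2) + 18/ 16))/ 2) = -13/ 1210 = -0.01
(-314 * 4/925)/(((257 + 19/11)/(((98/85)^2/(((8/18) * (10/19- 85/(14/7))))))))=515677176/1378962596875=0.00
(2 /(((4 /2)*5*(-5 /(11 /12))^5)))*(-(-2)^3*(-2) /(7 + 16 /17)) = 2737867 /32805000000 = 0.00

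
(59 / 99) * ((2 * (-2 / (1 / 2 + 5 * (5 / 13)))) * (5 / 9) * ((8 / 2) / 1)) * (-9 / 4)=30680 / 6237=4.92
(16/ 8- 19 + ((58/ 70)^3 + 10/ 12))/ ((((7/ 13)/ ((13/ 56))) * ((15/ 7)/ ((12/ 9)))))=-678119429/ 162067500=-4.18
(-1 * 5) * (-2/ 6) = 5/ 3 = 1.67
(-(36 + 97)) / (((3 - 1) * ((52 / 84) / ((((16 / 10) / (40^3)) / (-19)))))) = 147 / 1040000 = 0.00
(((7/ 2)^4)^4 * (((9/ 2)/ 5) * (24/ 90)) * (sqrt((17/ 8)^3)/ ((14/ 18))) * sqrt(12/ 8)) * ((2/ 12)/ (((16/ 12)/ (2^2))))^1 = 2179130733063837 * sqrt(51)/ 52428800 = 296823619.21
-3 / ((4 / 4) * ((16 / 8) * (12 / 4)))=-1 / 2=-0.50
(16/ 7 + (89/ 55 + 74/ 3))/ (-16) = -32999/ 18480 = -1.79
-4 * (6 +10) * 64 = -4096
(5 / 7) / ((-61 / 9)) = -45 / 427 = -0.11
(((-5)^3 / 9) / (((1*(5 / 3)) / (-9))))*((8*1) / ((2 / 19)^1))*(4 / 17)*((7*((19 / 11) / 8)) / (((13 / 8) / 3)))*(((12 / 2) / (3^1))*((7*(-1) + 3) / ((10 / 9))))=-65499840 / 2431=-26943.58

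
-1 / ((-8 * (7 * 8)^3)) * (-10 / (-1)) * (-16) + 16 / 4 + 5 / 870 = 15300109 / 3819648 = 4.01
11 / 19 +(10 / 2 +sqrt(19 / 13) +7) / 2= sqrt(247) / 26 +125 / 19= 7.18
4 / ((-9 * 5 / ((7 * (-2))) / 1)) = 56 / 45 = 1.24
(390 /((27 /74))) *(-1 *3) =-9620 /3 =-3206.67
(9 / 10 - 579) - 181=-7591 / 10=-759.10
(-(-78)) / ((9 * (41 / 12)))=104 / 41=2.54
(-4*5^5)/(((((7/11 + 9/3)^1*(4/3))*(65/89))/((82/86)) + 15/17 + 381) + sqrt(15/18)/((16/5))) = -32.39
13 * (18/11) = 234/11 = 21.27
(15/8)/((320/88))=33/64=0.52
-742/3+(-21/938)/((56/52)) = -1392109/5628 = -247.35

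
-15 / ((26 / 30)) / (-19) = 225 / 247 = 0.91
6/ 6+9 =10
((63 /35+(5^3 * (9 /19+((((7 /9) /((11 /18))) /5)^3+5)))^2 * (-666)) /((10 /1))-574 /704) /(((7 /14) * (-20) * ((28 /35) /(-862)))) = -6916677677325756639611 /2046507267200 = -3379747430.26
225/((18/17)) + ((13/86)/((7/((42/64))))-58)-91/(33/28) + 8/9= 21302965/272448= 78.19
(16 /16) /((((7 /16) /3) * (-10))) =-24 /35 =-0.69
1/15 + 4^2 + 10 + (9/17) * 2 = 6917/255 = 27.13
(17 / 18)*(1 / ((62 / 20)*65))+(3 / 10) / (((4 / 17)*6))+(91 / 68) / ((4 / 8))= 14273603 / 4932720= 2.89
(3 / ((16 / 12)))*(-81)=-729 / 4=-182.25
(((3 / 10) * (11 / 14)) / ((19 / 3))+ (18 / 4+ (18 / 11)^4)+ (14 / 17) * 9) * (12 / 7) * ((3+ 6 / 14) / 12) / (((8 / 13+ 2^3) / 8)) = 493663176747 / 56772161215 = 8.70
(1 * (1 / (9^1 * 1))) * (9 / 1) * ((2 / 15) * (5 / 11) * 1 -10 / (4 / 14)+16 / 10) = -5501 / 165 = -33.34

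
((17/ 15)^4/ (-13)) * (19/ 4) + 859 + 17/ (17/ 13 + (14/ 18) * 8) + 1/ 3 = 1996831779481/ 2319232500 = 860.99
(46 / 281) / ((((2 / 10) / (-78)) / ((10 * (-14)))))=2511600 / 281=8938.08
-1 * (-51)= 51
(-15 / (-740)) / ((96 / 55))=55 / 4736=0.01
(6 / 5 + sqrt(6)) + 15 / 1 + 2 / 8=sqrt(6) + 329 / 20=18.90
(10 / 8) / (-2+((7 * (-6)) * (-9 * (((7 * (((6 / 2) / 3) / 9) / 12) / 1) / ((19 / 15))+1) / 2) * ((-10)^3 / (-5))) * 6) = 95 / 18118648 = 0.00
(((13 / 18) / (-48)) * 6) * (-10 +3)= 91 / 144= 0.63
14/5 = 2.80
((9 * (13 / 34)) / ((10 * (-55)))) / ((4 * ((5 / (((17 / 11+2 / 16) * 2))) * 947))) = -0.00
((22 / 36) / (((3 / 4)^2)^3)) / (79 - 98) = -22528 / 124659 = -0.18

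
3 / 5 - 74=-73.40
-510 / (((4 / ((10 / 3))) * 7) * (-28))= 425 / 196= 2.17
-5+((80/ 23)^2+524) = 280951/ 529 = 531.10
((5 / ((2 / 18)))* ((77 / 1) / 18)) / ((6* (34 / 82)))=15785 / 204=77.38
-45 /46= -0.98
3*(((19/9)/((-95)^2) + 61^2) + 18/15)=11166.60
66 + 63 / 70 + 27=939 / 10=93.90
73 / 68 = 1.07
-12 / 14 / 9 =-2 / 21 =-0.10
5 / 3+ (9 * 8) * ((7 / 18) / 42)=7 / 3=2.33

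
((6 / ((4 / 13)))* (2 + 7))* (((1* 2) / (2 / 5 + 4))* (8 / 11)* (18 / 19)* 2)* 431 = 108922320 / 2299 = 47378.13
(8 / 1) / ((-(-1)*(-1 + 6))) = 8 / 5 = 1.60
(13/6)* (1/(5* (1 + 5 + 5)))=13/330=0.04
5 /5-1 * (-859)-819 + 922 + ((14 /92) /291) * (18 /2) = 4296927 /4462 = 963.00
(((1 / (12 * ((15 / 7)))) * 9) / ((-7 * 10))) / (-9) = 1 / 1800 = 0.00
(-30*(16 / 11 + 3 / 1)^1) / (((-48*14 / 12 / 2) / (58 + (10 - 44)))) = 1260 / 11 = 114.55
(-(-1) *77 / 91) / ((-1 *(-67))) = 11 / 871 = 0.01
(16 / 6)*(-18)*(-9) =432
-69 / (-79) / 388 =69 / 30652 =0.00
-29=-29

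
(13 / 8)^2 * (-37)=-6253 / 64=-97.70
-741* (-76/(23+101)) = 14079/31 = 454.16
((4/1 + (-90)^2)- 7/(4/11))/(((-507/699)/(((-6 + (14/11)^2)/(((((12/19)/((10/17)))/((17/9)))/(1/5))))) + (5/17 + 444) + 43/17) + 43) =644957212265/39112991104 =16.49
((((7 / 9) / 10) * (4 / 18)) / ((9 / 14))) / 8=49 / 14580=0.00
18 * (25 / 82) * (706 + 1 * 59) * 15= 2581875 / 41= 62972.56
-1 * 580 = -580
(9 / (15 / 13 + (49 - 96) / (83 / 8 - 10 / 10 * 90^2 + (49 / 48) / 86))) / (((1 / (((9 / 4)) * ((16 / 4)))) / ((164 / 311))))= 36.83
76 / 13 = 5.85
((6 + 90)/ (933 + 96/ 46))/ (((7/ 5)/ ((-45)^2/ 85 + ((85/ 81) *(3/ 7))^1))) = 287003200/ 161237979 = 1.78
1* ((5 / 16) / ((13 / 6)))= 15 / 104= 0.14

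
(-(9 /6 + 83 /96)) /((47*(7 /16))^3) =-29056 /106833867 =-0.00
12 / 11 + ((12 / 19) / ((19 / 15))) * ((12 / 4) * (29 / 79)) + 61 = 19650737 / 313709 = 62.64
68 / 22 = 34 / 11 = 3.09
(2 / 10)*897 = 179.40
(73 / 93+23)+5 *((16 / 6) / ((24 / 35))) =12061 / 279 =43.23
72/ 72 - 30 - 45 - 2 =-76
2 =2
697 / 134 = 5.20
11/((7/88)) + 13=1059/7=151.29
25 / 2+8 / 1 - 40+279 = 519 / 2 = 259.50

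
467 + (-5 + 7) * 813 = 2093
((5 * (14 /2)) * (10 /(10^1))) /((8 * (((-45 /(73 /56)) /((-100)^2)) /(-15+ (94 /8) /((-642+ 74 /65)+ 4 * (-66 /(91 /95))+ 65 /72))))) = 145706403125 /7658004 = 19026.68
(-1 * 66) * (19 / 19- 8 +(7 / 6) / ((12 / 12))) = 385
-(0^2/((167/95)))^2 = 0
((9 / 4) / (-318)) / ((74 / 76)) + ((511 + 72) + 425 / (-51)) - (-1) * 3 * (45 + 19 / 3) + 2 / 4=17158579 / 23532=729.16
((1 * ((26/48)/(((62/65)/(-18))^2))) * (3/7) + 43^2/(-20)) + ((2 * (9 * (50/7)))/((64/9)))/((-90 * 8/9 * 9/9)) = -86164297/8610560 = -10.01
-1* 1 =-1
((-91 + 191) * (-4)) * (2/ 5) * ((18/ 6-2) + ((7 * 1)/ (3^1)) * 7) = -8320/ 3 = -2773.33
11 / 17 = 0.65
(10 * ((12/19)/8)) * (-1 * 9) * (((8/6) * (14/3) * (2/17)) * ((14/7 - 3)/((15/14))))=1568/323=4.85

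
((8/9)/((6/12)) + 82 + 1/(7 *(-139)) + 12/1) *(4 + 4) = 6709736/8757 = 766.21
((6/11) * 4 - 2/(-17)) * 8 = 3440/187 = 18.40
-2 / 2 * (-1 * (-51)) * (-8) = 408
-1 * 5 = -5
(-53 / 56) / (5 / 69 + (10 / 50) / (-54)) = -164565 / 11956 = -13.76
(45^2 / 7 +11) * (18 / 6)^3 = 56754 / 7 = 8107.71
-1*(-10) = 10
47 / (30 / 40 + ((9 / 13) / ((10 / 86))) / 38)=232180 / 4479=51.84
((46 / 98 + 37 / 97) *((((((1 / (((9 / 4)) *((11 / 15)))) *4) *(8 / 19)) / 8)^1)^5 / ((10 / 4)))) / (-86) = -883425280000 / 6601653400666960251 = -0.00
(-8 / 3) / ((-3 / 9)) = 8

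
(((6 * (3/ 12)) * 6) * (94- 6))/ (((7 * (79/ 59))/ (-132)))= -6168096/ 553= -11153.88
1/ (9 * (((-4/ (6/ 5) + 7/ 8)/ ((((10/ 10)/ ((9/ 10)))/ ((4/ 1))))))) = -20/ 1593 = -0.01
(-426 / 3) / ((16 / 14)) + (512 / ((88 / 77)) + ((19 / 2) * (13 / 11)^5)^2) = 803.43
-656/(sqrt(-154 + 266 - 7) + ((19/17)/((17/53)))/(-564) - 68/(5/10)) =17428408586496* sqrt(105)/488651143700689 + 2370371241617088/488651143700689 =5.22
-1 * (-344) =344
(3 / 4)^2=0.56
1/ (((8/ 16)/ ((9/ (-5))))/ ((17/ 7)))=-306/ 35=-8.74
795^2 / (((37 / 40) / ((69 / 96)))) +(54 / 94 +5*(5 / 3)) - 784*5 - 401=10158300635 / 20868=486788.41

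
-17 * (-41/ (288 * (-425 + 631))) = 697/ 59328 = 0.01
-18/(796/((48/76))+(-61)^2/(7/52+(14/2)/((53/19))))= -131166/19439125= -0.01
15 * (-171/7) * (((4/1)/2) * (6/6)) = -5130/7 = -732.86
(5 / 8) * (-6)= -15 / 4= -3.75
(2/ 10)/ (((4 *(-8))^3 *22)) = -1/ 3604480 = -0.00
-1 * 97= -97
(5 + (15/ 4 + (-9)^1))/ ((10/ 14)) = -7/ 20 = -0.35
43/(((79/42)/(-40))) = -72240/79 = -914.43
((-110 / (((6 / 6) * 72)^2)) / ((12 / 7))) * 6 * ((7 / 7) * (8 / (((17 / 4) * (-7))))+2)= -0.13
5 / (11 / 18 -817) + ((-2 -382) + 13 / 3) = -3347575 / 8817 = -379.67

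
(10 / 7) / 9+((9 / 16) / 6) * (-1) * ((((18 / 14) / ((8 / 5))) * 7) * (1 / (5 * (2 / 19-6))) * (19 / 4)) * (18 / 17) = 0.25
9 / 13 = 0.69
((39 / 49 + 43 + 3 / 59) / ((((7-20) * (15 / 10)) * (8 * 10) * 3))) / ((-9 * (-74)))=-126761 / 9010900080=-0.00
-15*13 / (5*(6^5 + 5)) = -39 / 7781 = -0.01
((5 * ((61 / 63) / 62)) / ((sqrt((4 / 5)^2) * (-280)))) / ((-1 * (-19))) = -305 / 16623936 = -0.00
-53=-53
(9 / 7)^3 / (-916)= -729 / 314188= -0.00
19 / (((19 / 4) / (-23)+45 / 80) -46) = -6992 / 16797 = -0.42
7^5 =16807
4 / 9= 0.44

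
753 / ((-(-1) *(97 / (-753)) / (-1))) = 567009 / 97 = 5845.45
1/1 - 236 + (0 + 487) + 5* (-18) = 162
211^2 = 44521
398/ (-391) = -398/ 391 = -1.02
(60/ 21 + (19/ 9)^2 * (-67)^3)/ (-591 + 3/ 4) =3040105924/ 1338687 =2270.96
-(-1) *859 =859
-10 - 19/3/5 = -169/15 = -11.27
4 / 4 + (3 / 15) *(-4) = 1 / 5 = 0.20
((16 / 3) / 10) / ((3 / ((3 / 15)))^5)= 8 / 11390625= 0.00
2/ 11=0.18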